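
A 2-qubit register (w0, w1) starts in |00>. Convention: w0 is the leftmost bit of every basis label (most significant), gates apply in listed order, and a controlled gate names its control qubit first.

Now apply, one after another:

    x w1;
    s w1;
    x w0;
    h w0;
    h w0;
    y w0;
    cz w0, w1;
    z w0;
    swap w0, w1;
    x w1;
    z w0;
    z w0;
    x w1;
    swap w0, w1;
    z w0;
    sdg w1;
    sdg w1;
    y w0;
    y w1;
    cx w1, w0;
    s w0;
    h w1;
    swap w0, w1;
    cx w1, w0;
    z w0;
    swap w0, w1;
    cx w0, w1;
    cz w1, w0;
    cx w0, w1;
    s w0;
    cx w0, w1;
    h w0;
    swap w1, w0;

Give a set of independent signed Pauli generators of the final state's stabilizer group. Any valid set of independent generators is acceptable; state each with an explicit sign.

The stabilizer group can be generated by +XI, -IX, among other valid generating sets. Key observation: the block from step 8 through step 15 cancels to the identity and can be dropped.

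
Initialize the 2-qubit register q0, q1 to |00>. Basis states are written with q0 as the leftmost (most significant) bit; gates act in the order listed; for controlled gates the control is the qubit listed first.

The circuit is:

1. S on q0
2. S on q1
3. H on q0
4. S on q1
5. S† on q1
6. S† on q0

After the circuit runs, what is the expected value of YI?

The expectation value of YI is -1.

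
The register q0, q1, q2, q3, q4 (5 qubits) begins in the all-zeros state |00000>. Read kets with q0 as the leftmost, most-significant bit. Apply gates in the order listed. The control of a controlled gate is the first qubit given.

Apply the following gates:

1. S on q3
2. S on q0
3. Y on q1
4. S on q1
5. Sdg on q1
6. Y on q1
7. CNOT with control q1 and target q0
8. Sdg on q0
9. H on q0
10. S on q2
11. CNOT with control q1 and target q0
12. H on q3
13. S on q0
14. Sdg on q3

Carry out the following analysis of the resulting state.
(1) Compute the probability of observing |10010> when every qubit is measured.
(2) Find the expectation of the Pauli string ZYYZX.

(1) The probability of measuring |10010> is 1/4. Key observation: gates 3-6 undo each other exactly, leaving only the rest of the circuit to track.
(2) The observable ZYYZX averages to 0.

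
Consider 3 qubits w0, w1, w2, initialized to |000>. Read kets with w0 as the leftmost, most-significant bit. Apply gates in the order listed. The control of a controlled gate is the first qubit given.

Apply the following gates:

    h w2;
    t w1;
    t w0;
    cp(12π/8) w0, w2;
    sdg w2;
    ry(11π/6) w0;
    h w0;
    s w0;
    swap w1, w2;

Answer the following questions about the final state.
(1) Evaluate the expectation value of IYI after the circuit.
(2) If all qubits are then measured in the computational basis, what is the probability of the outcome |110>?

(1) In the final state, IYI has expectation -1.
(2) A full measurement returns |110> with probability 3/8.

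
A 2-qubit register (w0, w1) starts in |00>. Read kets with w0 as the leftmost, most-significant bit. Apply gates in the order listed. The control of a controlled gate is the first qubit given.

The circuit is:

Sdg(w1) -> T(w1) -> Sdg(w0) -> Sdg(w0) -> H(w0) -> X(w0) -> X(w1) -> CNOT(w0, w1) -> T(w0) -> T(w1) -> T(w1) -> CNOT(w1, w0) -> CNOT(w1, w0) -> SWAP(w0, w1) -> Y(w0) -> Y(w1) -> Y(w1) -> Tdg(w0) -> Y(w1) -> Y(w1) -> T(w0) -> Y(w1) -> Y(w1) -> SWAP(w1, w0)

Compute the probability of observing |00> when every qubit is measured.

Outcome |00> occurs with probability 1/2. Key observation: the block from step 16 through step 23 cancels to the identity and can be dropped.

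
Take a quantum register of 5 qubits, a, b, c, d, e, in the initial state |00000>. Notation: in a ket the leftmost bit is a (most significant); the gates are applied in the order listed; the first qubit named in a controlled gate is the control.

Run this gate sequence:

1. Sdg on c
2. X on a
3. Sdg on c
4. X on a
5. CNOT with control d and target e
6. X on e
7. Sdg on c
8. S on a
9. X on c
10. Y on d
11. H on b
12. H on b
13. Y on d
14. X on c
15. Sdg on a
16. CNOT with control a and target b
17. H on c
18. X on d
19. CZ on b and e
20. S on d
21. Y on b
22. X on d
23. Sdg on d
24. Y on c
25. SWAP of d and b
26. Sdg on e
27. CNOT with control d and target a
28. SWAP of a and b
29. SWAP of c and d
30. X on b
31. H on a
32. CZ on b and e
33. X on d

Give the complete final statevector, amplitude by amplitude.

The final amplitudes are -1/2 on |00101>, 1/2 on |00111>, -1/2 on |10101>, 1/2 on |10111>, and 0 on every other basis state. Key observation: steps 8-15 multiply out to the identity, so the circuit reduces to the remaining gates.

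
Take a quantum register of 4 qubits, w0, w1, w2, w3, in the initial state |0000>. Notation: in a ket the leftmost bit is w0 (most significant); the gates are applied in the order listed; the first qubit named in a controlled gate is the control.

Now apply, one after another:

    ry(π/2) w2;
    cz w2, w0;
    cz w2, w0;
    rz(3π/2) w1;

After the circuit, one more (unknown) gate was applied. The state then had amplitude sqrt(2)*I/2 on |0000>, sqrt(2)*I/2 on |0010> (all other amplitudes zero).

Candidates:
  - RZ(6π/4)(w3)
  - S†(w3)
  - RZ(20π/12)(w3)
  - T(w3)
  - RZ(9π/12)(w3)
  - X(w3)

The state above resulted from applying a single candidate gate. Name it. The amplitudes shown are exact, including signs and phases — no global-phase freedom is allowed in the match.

The applied gate was RZ(6π/4)(w3).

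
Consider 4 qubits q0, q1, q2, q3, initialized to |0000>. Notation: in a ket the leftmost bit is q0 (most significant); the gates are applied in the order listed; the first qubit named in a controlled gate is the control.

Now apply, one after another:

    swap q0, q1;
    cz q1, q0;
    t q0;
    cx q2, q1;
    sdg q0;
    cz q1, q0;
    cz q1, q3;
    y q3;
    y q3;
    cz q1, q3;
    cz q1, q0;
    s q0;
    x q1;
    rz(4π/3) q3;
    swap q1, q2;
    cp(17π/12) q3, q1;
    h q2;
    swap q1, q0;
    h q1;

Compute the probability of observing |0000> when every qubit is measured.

Outcome |0000> occurs with probability 1/4. Key observation: gates 5-12 undo each other exactly, leaving only the rest of the circuit to track.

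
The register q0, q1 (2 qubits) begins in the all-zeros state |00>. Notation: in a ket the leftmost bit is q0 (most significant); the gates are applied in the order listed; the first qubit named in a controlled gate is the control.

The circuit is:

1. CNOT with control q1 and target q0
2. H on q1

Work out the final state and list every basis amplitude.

After the circuit, the state carries amplitude sqrt(2)/2 on |00>, sqrt(2)/2 on |01>, 0 on |10>, 0 on |11>.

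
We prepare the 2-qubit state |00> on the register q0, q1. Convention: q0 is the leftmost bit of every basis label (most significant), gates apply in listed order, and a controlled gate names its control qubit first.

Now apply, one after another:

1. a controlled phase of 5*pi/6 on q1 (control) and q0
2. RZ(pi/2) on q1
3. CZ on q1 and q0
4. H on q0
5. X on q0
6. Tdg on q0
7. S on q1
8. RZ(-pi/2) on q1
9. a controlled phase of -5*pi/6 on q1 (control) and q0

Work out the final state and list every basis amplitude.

After the circuit, the state carries amplitude sqrt(2)/2 on |00>, 0 on |01>, -sqrt(2)*exp(3*I*pi/4)/2 on |10>, 0 on |11>.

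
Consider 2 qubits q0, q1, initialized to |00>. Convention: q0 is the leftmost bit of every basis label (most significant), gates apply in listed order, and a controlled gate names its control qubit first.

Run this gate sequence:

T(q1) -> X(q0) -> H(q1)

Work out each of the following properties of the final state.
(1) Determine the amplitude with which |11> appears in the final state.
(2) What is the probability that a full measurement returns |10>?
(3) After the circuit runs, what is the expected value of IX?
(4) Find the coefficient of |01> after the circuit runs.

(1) The amplitude on |11> is sqrt(2)/2.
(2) A full measurement returns |10> with probability 1/2.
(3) In the final state, IX has expectation 1.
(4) |01> carries amplitude 0 in the final state.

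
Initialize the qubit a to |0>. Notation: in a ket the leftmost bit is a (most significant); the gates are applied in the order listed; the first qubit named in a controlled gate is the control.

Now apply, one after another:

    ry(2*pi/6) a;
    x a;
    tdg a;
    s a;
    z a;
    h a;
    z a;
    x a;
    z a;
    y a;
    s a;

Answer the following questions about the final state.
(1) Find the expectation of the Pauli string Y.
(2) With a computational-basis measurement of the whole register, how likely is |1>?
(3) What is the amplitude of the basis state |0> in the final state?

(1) The observable Y averages to 1/2.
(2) The probability of measuring |1> is sqrt(6)/8 + 1/2.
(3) The amplitude on |0> is -sqrt(6)*exp(3*I*pi/4)/4 + sqrt(2)*I/4.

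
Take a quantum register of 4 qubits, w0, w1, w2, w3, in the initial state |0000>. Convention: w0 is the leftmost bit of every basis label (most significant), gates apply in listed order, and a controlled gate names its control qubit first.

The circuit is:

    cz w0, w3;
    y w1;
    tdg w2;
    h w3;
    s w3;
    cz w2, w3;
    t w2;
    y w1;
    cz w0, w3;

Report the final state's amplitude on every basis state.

The final amplitudes are sqrt(2)/2 on |0000>, sqrt(2)*I/2 on |0001>, and 0 on every other basis state.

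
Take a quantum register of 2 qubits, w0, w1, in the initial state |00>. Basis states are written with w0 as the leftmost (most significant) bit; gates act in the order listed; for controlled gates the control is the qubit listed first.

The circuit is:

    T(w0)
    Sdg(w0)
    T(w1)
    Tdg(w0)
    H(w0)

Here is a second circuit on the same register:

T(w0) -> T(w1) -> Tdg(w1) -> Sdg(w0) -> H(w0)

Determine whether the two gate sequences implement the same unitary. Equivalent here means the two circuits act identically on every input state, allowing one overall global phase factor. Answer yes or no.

No: there is an input state on which the two circuits produce genuinely different outputs (not merely differing by a phase).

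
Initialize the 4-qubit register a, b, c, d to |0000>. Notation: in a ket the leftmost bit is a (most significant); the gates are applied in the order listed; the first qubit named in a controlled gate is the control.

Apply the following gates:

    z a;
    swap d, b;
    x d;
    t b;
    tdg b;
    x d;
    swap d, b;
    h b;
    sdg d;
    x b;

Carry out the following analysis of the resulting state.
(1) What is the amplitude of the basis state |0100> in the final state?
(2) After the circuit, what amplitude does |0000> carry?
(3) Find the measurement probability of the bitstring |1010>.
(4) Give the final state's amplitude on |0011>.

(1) The amplitude on |0100> is sqrt(2)/2. Key observation: the block from step 2 through step 7 cancels to the identity and can be dropped.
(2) The final state's coefficient on |0000> equals sqrt(2)/2.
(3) Outcome |1010> occurs with probability 0.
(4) The amplitude on |0011> is 0.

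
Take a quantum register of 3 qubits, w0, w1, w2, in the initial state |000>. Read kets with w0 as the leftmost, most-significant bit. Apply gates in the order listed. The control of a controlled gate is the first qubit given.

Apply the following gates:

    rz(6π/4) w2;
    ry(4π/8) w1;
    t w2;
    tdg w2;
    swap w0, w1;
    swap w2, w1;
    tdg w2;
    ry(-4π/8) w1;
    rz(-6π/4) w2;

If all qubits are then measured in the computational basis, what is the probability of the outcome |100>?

A full measurement returns |100> with probability 1/4.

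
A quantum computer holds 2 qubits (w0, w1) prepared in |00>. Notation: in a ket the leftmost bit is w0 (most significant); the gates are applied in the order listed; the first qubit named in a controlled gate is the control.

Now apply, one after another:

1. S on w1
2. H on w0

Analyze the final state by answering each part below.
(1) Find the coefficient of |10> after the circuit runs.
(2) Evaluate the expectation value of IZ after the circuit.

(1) The amplitude on |10> is sqrt(2)/2.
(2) In the final state, IZ has expectation 1.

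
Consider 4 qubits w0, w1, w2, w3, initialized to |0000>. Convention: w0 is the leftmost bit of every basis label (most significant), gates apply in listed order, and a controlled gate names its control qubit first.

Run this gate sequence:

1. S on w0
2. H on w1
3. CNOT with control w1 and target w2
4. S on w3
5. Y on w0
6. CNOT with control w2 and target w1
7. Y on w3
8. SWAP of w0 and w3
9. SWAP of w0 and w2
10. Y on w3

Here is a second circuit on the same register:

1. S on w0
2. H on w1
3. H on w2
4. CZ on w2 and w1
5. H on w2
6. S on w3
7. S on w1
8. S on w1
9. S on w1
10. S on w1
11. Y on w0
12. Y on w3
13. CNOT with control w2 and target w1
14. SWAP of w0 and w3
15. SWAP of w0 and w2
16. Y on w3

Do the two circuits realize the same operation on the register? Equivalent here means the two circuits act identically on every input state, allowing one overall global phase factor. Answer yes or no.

Yes, they are equivalent — the unitaries differ by at most a global phase.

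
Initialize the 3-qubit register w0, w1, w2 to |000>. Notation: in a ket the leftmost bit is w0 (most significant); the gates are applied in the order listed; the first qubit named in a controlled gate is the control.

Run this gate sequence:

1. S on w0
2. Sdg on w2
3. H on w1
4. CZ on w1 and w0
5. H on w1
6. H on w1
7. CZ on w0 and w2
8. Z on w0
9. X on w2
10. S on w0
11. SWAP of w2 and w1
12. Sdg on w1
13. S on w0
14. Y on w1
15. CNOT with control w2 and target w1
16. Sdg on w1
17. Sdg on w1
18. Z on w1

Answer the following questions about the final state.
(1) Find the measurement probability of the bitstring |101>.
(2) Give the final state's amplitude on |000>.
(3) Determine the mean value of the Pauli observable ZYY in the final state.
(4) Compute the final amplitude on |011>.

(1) The probability of measuring |101> is 0.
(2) The amplitude on |000> is -sqrt(2)/2.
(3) The expectation value of ZYY is -1.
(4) The final state's coefficient on |011> equals -sqrt(2)/2.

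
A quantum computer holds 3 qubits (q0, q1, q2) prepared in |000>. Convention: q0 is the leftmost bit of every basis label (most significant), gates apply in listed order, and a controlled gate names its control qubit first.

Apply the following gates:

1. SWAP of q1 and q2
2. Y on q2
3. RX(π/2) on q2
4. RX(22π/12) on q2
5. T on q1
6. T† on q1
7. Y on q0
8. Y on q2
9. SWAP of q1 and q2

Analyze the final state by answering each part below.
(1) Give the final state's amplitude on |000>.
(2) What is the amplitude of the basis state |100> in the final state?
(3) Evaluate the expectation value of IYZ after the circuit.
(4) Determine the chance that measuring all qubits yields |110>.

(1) The amplitude on |000> is 0.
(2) The amplitude on |100> is -sqrt(3)*I/2.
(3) The observable IYZ averages to sqrt(3)/2.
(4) A full measurement returns |110> with probability 1/4.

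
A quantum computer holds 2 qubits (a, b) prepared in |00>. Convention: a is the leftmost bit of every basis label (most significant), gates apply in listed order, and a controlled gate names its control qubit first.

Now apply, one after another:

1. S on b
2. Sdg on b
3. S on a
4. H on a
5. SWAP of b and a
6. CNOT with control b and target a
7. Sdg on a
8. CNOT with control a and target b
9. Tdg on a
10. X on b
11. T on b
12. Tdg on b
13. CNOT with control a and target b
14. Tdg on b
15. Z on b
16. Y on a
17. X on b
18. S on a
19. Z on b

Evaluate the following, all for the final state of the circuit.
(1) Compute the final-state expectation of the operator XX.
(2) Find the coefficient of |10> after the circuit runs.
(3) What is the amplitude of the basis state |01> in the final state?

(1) In the final state, XX has expectation 1.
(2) |10> carries amplitude -sqrt(2)*exp(3*I*pi/4)/2 in the final state.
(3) |01> carries amplitude -sqrt(2)*exp(3*I*pi/4)/2 in the final state.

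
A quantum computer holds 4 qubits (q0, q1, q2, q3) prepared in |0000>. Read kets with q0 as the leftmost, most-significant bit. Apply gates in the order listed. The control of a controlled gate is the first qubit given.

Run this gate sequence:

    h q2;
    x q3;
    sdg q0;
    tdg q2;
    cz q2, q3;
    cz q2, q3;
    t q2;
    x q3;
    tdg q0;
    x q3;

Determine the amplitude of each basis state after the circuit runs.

After the circuit, the state carries amplitude sqrt(2)/2 on |0001>, sqrt(2)/2 on |0011>, and 0 on every other basis state.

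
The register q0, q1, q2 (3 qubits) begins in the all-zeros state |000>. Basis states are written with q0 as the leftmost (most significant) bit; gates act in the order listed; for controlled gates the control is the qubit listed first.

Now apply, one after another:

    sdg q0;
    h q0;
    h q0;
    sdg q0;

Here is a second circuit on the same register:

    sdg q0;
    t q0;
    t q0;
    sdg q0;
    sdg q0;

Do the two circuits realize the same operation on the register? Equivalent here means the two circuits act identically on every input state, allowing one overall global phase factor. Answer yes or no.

Yes: on every input state the two circuits agree up to one overall phase factor.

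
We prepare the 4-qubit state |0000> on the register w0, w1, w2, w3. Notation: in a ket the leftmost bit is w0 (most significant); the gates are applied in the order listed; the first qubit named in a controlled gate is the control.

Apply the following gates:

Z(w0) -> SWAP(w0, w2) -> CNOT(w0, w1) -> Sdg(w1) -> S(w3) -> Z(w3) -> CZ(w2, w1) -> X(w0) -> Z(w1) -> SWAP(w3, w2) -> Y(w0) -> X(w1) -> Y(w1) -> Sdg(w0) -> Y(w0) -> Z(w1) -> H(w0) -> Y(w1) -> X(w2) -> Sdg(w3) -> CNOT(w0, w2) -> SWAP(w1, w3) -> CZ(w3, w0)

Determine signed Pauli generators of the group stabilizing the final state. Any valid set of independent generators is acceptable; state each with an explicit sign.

The final state is stabilized by the group generated by +XIXI, -ZIZI, +IZII, -IIIZ; other independent generating sets are equally valid.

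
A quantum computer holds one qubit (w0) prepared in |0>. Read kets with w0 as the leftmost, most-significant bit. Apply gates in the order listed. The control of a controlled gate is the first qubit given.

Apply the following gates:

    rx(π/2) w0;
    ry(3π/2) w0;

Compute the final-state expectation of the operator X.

In the final state, X has expectation 0.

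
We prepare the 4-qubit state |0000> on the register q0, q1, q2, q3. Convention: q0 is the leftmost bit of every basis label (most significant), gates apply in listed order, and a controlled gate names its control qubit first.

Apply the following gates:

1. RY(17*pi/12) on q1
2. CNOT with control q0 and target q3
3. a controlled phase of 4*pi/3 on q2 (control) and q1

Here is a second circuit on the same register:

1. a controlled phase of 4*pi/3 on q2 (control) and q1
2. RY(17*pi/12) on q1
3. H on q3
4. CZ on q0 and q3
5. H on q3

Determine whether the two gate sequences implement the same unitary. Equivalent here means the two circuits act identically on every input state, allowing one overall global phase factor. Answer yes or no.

No: there is an input state on which the two circuits produce genuinely different outputs (not merely differing by a phase).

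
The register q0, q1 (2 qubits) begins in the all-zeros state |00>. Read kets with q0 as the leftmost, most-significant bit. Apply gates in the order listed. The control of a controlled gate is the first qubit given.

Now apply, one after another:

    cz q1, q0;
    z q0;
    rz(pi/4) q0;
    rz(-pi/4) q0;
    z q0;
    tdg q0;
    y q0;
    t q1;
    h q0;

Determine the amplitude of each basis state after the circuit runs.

The resulting statevector has amplitude sqrt(2)*I/2 on |00>, 0 on |01>, -sqrt(2)*I/2 on |10>, 0 on |11>. Key observation: steps 2-5 multiply out to the identity, so the circuit reduces to the remaining gates.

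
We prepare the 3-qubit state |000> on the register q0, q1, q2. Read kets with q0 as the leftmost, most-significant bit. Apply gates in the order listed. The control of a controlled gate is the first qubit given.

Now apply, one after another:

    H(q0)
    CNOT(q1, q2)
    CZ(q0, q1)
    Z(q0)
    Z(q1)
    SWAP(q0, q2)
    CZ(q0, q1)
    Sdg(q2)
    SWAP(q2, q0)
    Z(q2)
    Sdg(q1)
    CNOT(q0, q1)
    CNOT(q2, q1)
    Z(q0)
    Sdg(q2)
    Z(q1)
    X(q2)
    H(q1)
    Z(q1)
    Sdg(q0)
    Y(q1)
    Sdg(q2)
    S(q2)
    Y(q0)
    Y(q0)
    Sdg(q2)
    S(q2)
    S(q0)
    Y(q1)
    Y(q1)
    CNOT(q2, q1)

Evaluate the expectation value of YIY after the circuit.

The observable YIY averages to 0. Key observation: steps 22-27 multiply out to the identity, so the circuit reduces to the remaining gates.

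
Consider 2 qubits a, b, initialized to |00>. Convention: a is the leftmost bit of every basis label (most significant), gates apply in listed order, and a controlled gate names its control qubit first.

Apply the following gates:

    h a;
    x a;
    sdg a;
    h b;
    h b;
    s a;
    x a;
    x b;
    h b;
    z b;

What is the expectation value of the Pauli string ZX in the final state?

The expectation value of ZX is 0.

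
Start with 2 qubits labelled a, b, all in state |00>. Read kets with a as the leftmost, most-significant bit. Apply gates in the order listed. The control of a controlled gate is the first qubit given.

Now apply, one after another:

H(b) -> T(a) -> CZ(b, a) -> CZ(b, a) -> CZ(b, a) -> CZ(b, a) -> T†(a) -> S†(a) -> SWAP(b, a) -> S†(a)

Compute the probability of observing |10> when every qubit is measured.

The probability of measuring |10> is 1/2.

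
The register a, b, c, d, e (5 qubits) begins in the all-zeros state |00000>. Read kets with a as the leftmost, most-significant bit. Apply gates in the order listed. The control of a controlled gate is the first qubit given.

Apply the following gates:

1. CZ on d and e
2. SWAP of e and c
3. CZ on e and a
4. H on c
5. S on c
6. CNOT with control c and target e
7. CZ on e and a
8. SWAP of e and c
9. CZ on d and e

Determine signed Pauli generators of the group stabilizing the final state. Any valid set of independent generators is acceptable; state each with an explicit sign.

The stabilizer group can be generated by +IIXIY, +ZIIII, +IZIII, +IIZIZ, +IIIZI, among other valid generating sets.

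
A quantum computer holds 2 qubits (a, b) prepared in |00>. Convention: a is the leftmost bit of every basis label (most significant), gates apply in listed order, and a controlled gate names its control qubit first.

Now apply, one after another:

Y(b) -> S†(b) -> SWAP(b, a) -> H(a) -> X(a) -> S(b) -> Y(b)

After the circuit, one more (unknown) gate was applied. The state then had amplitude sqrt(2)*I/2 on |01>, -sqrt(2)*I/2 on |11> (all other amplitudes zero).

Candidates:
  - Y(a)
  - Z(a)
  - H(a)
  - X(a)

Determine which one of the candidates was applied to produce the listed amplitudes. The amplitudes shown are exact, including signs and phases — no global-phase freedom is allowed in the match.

It was X(a) that produced the state shown.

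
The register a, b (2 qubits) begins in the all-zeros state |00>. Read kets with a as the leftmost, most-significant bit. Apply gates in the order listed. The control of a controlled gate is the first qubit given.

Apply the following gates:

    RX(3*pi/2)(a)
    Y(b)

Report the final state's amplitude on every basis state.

The resulting statevector has amplitude 0 on |00>, -sqrt(2)*I/2 on |01>, 0 on |10>, sqrt(2)/2 on |11>.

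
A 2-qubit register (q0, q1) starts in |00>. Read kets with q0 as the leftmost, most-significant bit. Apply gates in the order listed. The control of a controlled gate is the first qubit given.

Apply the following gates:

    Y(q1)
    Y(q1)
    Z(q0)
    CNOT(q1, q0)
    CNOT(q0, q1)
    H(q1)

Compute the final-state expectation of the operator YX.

The observable YX averages to 0.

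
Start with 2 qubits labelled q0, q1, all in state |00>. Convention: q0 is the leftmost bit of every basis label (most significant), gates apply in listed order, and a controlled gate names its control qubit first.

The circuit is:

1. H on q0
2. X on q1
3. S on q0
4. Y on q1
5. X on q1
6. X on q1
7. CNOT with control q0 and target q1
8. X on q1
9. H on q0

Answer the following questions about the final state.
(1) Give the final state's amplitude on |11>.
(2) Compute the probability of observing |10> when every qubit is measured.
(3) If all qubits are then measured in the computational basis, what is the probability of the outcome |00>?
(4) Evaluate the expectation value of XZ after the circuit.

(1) The final state's coefficient on |11> equals -I/2.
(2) A full measurement returns |10> with probability 1/4.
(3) Outcome |00> occurs with probability 1/4.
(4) In the final state, XZ has expectation -1.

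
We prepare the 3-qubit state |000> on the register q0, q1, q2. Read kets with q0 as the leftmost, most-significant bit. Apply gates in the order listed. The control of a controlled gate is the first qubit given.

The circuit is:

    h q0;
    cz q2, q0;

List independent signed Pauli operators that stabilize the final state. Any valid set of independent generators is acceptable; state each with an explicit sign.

The stabilizer group can be generated by +XII, +IZI, +IIZ, among other valid generating sets.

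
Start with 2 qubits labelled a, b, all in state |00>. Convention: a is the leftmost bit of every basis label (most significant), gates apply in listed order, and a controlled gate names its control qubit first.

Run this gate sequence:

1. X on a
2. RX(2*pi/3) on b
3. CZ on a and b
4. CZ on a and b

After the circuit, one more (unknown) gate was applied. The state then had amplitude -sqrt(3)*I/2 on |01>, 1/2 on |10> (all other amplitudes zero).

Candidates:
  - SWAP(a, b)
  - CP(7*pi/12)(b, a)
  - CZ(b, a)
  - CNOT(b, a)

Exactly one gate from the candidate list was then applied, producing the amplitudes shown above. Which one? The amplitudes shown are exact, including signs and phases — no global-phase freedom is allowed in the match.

It was CNOT(b, a) that produced the state shown.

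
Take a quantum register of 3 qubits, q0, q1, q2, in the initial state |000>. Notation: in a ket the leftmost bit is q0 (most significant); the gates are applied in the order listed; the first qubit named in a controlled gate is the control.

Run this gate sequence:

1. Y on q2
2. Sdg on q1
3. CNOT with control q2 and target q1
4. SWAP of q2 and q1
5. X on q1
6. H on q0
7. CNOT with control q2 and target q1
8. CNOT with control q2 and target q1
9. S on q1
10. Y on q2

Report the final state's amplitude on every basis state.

After the circuit, the state carries amplitude sqrt(2)/2 on |000>, sqrt(2)/2 on |100>, and 0 on every other basis state.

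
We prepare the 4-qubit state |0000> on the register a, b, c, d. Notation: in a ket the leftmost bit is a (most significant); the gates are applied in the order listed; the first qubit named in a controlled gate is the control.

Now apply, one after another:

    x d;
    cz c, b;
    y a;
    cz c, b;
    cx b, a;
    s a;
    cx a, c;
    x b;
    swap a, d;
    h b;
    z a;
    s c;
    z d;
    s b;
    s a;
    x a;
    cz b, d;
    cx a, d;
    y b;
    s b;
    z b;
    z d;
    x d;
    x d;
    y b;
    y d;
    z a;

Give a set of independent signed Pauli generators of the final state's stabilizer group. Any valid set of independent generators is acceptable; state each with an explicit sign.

The final state is stabilized by the group generated by -IXII, +ZIII, -IIZI, +IIIZ; other independent generating sets are equally valid. Key observation: gates 23-24 undo each other exactly, leaving only the rest of the circuit to track.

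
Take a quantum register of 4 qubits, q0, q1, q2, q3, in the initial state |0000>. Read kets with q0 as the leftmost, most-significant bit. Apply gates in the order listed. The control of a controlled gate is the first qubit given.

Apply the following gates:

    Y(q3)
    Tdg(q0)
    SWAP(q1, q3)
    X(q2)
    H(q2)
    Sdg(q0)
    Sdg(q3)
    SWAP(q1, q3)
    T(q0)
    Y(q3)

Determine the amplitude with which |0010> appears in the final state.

|0010> carries amplitude -sqrt(2)/2 in the final state.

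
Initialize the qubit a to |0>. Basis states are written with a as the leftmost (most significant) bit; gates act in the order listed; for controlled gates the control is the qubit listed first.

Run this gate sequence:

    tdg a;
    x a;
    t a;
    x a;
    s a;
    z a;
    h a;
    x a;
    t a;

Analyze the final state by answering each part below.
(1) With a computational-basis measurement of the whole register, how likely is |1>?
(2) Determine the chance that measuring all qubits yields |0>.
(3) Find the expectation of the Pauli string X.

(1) The probability of measuring |1> is 1/2.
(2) A full measurement returns |0> with probability 1/2.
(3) In the final state, X has expectation sqrt(2)/2.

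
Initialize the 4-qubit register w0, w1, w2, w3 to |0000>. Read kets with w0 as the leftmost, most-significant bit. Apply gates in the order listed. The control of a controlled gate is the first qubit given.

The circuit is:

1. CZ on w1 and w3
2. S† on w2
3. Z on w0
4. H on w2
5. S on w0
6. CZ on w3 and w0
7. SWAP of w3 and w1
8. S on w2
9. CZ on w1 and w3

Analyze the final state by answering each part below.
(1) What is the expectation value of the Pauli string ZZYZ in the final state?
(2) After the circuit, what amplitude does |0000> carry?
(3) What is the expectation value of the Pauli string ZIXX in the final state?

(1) The expectation value of ZZYZ is 1.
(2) The final state's coefficient on |0000> equals sqrt(2)/2.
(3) The observable ZIXX averages to 0.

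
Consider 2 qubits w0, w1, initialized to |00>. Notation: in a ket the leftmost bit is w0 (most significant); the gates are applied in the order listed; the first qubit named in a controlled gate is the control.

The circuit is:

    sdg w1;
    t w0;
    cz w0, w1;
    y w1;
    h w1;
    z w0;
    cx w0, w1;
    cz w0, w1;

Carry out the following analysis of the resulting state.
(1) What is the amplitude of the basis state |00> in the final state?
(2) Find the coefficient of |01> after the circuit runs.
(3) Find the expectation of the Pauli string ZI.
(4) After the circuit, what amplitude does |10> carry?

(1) The final state's coefficient on |00> equals sqrt(2)*I/2.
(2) The final state's coefficient on |01> equals -sqrt(2)*I/2.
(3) The observable ZI averages to 1.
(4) The amplitude on |10> is 0.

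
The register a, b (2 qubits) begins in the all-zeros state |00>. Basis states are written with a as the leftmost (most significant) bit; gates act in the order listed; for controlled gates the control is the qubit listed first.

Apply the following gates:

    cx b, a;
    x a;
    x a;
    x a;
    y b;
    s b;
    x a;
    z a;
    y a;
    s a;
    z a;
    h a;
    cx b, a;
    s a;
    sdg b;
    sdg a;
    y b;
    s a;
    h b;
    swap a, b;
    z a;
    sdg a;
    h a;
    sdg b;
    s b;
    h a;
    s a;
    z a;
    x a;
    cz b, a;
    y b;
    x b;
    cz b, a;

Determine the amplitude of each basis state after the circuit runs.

The resulting statevector has amplitude -I/2 on |00>, 1/2 on |01>, -I/2 on |10>, 1/2 on |11>.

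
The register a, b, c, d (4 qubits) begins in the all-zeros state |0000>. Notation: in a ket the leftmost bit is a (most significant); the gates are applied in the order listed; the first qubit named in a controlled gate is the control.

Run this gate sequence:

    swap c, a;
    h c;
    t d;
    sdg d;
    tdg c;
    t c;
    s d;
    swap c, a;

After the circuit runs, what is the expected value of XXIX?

In the final state, XXIX has expectation 0.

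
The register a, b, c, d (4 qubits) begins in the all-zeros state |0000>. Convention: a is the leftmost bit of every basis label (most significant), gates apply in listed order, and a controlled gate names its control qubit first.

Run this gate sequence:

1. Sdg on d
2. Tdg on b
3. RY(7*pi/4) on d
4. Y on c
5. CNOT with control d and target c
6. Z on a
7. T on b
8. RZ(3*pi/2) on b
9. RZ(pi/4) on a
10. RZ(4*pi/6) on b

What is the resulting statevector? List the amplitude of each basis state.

After the circuit, the state carries amplitude -sqrt(2 - sqrt(2))*exp(7*I*pi/24)/2 on |0001>, sqrt(sqrt(2) + 2)*exp(7*I*pi/24)/2 on |0010>, and 0 on every other basis state.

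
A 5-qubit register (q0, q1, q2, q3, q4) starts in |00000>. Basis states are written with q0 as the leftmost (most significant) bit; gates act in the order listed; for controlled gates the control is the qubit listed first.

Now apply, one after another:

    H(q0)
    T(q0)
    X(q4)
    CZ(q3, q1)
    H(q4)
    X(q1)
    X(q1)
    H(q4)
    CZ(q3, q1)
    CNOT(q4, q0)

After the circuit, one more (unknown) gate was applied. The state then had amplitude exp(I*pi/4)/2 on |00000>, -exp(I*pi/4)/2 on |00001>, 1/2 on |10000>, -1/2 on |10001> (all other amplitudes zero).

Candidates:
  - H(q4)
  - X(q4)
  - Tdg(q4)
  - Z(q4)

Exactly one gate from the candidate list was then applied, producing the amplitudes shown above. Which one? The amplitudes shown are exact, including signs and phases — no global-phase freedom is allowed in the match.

The applied gate was H(q4).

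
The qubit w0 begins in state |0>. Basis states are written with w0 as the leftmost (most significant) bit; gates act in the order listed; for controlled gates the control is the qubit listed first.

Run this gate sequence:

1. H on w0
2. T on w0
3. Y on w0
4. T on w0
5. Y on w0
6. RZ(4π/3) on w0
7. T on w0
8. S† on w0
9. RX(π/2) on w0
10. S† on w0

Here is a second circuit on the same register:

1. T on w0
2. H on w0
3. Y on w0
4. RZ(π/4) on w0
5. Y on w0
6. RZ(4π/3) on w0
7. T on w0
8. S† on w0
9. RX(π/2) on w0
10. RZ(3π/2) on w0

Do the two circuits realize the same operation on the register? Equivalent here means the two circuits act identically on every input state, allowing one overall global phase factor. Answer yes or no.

No — the two circuits implement different unitaries, even allowing a global phase.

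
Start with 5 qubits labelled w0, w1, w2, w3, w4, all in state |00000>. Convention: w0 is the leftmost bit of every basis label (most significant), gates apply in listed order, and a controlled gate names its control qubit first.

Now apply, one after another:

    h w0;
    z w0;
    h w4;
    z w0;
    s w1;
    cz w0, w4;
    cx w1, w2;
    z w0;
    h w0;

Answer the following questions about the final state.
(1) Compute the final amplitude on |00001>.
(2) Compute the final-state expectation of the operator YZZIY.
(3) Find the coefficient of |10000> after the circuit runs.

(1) |00001> carries amplitude sqrt(2)/2 in the final state.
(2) In the final state, YZZIY has expectation 1.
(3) The amplitude on |10000> is sqrt(2)/2.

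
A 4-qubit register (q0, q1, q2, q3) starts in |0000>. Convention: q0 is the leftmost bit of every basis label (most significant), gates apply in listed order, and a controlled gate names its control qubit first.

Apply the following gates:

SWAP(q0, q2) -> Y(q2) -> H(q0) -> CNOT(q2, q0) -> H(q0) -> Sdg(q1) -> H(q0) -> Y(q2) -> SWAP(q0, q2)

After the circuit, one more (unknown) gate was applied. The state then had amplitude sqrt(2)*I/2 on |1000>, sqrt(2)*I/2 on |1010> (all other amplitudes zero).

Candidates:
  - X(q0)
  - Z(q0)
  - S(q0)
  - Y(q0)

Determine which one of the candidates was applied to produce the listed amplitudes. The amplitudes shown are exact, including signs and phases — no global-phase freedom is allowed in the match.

It was Y(q0) that produced the state shown.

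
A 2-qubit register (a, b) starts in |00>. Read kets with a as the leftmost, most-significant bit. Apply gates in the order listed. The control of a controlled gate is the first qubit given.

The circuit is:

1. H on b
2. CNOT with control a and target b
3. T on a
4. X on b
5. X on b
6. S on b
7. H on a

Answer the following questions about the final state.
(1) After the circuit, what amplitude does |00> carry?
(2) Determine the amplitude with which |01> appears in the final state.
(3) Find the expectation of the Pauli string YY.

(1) The amplitude on |00> is 1/2. Key observation: the block from step 4 through step 5 cancels to the identity and can be dropped.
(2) The amplitude on |01> is I/2.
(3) In the final state, YY has expectation 0.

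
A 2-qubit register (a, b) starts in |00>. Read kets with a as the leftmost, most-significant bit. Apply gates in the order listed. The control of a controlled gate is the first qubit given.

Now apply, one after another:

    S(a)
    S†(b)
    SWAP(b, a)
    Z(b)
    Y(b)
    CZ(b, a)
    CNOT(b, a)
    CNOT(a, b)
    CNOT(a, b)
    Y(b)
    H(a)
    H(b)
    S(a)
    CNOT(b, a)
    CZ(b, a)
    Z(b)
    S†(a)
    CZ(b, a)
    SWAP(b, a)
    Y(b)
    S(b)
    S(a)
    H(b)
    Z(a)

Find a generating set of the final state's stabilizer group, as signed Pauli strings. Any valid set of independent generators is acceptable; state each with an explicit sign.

The final state is stabilized by the group generated by +YZ, -ZY; other independent generating sets are equally valid.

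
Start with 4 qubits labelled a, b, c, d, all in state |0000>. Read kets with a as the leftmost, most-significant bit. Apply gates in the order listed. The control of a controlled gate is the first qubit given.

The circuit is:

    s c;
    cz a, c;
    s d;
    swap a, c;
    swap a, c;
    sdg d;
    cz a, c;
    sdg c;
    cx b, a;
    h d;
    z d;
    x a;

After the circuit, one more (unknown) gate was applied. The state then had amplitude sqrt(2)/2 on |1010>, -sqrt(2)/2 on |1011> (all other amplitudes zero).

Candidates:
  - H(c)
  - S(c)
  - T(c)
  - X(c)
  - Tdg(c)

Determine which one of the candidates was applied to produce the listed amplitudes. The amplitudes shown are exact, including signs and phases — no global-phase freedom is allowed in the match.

The applied gate was X(c). Key observation: gates 1-8 undo each other exactly, leaving only the rest of the circuit to track.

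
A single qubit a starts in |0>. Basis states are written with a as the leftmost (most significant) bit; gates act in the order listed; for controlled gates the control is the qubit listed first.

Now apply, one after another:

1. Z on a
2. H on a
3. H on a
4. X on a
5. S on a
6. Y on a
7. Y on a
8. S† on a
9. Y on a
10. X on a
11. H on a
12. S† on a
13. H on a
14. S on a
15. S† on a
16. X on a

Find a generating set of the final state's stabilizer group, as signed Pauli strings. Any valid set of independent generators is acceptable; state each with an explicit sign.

The stabilizer group can be generated by +Y, among other valid generating sets. Key observation: steps 2-3 multiply out to the identity, so the circuit reduces to the remaining gates.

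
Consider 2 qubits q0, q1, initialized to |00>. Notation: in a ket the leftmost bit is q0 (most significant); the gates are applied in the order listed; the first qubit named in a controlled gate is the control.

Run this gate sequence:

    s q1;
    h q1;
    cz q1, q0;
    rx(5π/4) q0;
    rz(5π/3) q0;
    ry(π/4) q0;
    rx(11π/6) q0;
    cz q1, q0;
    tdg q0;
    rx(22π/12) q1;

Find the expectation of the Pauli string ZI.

The observable ZI averages to -sqrt(3)/4 - 3/8 - sqrt(2)/8.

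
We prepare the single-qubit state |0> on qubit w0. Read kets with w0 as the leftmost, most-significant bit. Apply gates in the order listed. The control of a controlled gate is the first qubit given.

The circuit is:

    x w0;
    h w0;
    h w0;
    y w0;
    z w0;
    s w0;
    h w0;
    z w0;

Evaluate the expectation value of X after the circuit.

In the final state, X has expectation -1. Key observation: the block from step 2 through step 3 cancels to the identity and can be dropped.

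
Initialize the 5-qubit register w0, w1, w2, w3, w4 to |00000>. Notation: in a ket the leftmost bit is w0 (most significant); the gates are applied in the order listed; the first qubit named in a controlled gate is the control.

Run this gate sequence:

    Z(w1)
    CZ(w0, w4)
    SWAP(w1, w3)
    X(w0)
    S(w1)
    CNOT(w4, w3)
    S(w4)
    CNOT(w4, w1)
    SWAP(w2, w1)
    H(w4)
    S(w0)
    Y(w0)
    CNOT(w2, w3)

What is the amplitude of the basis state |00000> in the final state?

The final state's coefficient on |00000> equals sqrt(2)/2.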